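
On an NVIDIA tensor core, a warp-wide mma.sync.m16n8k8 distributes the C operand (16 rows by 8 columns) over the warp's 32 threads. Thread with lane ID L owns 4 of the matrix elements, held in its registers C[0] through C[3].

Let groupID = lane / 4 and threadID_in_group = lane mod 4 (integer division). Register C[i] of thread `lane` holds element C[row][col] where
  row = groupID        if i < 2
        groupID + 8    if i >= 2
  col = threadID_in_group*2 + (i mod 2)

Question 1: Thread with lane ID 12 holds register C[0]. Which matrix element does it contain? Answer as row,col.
lane 12: g=3 (12/4), t=0 (12%4)
i=0: r=3+0=3, c=0*2+0=0

3,0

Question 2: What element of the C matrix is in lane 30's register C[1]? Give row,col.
7,5

L=30→G=30>>2=7, T=30&3=2
[1]→row 7+0=7  col 2·2+1=5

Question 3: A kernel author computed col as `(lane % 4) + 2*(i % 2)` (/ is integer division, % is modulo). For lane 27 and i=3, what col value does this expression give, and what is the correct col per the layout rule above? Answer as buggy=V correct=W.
`(lane % 4) + 2*(i % 2)`[27,3]=>5
lane 27: grp=6 (27/4), tig=3 (27%4)
i=3: r=6+8=14, c=3*2+1=7
col: 5 vs 7

buggy=5 correct=7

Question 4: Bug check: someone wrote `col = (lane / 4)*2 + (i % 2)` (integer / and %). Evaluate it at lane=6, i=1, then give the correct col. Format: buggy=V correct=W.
buggy=3 correct=5

`(lane / 4)*2 + (i % 2)`[6,1]→3
6: G=1,T=2
[1] (1+0,2*2+1) = (1,5)
col: 3 vs 5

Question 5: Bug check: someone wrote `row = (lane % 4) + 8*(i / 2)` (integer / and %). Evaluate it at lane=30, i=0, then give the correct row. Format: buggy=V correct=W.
buggy=2 correct=7

`(lane % 4) + 8*(i / 2)`[30,0]->2
lane 30: g=7 (30/4), t=2 (30%4)
i=0: r=7+0=7, c=2*2+0=4
row: 2 vs 7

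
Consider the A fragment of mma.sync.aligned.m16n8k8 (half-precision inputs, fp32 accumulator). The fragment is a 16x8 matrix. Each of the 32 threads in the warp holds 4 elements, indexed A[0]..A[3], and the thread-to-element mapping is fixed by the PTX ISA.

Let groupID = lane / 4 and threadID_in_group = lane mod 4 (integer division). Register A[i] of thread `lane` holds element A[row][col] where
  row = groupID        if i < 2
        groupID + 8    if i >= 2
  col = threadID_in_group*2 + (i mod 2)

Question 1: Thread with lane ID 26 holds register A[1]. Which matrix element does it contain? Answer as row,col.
6,5

lane 26: grp=6 (26/4), tig=2 (26%4)
i=1: r=6+0=6, c=2*2+1=5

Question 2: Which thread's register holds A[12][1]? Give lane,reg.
r=12→G=4,rhi=1  c=1→T=0,p=1
L=4*4+0=16  i=1*2+1=3

16,3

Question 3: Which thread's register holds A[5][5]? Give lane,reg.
r=5→G=5,rhi=0  c=5→T=2,p=1
L=5*4+2=22  i=0*2+1=1

22,1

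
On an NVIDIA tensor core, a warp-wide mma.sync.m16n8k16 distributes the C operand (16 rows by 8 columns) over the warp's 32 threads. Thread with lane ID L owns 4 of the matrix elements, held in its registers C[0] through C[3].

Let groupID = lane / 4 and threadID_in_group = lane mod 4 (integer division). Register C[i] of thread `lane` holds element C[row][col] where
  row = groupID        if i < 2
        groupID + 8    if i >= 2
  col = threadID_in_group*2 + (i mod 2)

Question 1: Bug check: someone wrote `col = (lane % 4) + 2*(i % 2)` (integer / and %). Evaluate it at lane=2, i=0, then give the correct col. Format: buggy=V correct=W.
buggy=2 correct=4

`(lane % 4) + 2*(i % 2)`[2,0]->2
2: g=0,t=2
[0] (0+0,2*2+0) = (0,4)
col: 2 vs 4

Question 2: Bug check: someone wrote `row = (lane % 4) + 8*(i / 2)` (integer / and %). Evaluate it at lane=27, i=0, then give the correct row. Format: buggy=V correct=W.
`(lane % 4) + 8*(i / 2)`[27,0]->3
L=27->gid=27>>2=6, tid=27&3=3
[0]->row 6+0=6  col 3·2+0=6
row: 3 vs 6

buggy=3 correct=6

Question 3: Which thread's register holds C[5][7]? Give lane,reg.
r: 5->gid=5,r8=0  c: 7->tid=3,i&1=1
L=5*4+3=23  i=0*2+1=1

23,1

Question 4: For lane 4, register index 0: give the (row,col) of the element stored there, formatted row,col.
1,0

L=4->gid=4>>2=1, tid=4&3=0
[0]->row 1+0=1  col 0·2+0=0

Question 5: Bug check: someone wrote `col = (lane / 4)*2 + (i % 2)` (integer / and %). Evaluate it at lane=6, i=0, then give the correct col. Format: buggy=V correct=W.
`(lane / 4)*2 + (i % 2)`[6,0]=>2
L=6=>grp=6>>2=1, tig=6&3=2
[0]=>row 1+0=1  col 2·2+0=4
col: 2 vs 4

buggy=2 correct=4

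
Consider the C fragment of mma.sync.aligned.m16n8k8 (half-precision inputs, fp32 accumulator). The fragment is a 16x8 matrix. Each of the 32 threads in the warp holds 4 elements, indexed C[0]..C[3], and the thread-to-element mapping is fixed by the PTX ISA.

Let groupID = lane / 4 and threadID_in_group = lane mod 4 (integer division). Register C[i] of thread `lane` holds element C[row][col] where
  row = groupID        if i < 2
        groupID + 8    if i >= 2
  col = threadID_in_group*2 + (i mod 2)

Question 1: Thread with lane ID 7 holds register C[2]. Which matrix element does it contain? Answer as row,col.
L=7⇒gr=7>>2=1, th=7&3=3
[2]⇒row 1+8=9  col 3·2+0=6

9,6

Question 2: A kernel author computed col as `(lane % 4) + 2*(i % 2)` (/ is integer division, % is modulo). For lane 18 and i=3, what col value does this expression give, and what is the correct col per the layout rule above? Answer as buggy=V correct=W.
`(lane % 4) + 2*(i % 2)`[18,3]→4
lane 18: G=4 (18/4), T=2 (18%4)
i=3: r=4+8=12, c=2*2+1=5
col: 4 vs 5

buggy=4 correct=5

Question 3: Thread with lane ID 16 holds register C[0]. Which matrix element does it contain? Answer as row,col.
L=16->g=16>>2=4, t=16&3=0
[0]->row 4+0=4  col 0·2+0=0

4,0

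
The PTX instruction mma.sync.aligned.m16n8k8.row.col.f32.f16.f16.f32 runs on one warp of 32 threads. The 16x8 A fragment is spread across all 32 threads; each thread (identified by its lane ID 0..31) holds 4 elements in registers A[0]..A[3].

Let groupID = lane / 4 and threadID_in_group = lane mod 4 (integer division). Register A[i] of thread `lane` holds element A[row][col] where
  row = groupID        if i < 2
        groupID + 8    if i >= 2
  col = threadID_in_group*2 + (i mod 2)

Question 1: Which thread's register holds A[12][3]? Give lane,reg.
r=12->g=4,rb=1  c=3->t=1,b0=1
L=4*4+1=17  i=1*2+1=3

17,3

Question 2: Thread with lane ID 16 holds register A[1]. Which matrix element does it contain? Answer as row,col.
4,1

16: g=4,t=0
[1] (4+0,0*2+1) = (4,1)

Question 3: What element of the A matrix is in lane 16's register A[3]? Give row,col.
12,1

lane 16⇒16/4=4, 16 mod 4=0
i=3  r:4+8⇒12  c:2·0+1⇒1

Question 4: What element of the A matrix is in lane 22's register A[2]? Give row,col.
13,4

L=22→G=22>>2=5, T=22&3=2
[2]→row 5+8=13  col 2·2+0=4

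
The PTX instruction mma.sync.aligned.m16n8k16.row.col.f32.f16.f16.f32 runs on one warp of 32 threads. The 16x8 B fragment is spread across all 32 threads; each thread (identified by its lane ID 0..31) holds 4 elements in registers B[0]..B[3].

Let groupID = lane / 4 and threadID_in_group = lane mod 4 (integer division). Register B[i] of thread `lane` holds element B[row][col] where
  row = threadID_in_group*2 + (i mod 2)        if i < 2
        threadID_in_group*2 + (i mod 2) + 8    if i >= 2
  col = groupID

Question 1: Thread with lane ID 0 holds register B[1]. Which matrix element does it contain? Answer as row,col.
1,0

0: gid=0,tid=0
[1] (0*2+1+0,0) = (1,0)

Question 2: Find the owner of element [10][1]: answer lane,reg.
5,2

c=1⇒gr=1  r=10⇒Rb=1,th=1,odd=0
L=1*4+1=5  i=1*2+0=2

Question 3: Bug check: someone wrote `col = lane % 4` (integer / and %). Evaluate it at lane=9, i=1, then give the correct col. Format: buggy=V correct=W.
`lane % 4`[9,1]⇒1
lane 9⇒9/4=2, 9 mod 4=1
i=1  r:2·1+1+0⇒3  c:2
col: 1 vs 2

buggy=1 correct=2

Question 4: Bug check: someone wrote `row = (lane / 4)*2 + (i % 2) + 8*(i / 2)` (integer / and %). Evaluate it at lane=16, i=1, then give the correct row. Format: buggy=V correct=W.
`(lane / 4)*2 + (i % 2) + 8*(i / 2)`[16,1]->9
16: gid=4,tid=0
[1] (0*2+1+0,4) = (1,4)
row: 9 vs 1

buggy=9 correct=1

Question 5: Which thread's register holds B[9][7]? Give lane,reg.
28,3

c=7->g=7  r=9->rb=1,t=0,b0=1
L=7*4+0=28  i=1*2+1=3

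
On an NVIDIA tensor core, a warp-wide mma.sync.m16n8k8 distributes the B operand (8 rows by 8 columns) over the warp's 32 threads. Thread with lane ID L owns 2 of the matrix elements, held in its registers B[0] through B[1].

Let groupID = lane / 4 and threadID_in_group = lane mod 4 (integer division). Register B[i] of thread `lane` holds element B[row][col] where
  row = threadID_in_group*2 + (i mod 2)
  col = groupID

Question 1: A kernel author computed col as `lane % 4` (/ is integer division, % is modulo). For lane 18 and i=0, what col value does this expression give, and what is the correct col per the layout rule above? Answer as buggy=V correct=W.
`lane % 4`[18,0]→2
L=18→G=18>>2=4, T=18&3=2
[0]→row 2·2+0=4  col G=4
col: 2 vs 4

buggy=2 correct=4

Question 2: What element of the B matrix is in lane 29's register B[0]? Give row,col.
2,7

lane 29: gid=7 (29/4), tid=1 (29%4)
i=0: r=1*2+0=2, c=gid=7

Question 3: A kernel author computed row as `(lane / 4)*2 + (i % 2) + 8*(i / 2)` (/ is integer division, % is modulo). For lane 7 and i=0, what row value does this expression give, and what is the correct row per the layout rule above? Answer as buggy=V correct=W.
buggy=2 correct=6

`(lane / 4)*2 + (i % 2) + 8*(i / 2)`[7,0]→2
lane 7→7/4=1, 7 mod 4=3
i=0  r:2·3+0→6  c:1
row: 2 vs 6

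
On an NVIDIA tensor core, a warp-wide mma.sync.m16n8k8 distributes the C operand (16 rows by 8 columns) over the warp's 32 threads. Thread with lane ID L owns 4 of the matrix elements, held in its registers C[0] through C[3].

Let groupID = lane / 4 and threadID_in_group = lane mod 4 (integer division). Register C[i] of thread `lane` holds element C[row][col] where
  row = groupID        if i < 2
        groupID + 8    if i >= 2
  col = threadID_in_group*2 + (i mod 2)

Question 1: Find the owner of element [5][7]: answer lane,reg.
r=5→G=5,rhi=0  c=7→T=3,p=1
L=5*4+3=23  i=0*2+1=1

23,1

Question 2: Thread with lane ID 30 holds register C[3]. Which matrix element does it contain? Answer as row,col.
L=30->g=30>>2=7, t=30&3=2
[3]->row 7+8=15  col 2·2+1=5

15,5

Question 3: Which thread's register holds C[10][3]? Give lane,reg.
9,3

r:10=>grp=2,rB=1  c:3=>tig=1,lo=1
L=2*4+1=9  i=1*2+1=3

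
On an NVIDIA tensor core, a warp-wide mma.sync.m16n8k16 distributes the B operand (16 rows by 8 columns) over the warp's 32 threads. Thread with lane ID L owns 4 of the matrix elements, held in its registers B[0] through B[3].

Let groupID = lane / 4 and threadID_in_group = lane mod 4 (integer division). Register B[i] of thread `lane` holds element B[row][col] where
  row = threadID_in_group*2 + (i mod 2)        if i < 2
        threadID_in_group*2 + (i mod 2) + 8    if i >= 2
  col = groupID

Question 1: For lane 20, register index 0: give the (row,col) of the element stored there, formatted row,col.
lane 20: grp=5 (20/4), tig=0 (20%4)
i=0: r=0*2+0+0=0, c=grp=5

0,5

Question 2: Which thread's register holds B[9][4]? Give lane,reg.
c:4=>grp=4  r:9=>rB=1,tig=0,lo=1
L=4*4+0=16  i=1*2+1=3

16,3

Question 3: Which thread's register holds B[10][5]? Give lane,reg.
21,2

c=5->g=5  r=10->rb=1,t=1,b0=0
L=5*4+1=21  i=1*2+0=2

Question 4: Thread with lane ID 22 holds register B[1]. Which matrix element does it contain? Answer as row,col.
L=22→G=22>>2=5, T=22&3=2
[1]→row 2·2+1+0=5  col G=5

5,5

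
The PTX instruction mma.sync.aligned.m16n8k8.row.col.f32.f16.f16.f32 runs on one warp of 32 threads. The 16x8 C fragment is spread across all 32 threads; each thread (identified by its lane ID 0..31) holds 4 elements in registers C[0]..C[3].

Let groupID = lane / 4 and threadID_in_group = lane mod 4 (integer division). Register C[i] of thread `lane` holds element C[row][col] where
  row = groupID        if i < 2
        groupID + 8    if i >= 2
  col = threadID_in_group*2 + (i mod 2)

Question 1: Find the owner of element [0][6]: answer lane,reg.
r:0=>grp=0,rB=0  c:6=>tig=3,lo=0
L=0*4+3=3  i=0*2+0=0

3,0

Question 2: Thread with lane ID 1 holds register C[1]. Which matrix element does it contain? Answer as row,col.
lane 1⇒1/4=0, 1 mod 4=1
i=1  r:0+0⇒0  c:2·1+1⇒3

0,3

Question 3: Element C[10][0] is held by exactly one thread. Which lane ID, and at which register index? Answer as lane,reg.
8,2

r: 10->gid=2,r8=1  c: 0->tid=0,i&1=0
L=2*4+0=8  i=1*2+0=2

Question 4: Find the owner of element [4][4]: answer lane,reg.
18,0

r=4→G=4,rhi=0  c=4→T=2,p=0
L=4*4+2=18  i=0*2+0=0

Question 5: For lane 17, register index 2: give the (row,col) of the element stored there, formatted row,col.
12,2

lane 17: G=4 (17/4), T=1 (17%4)
i=2: r=4+8=12, c=1*2+0=2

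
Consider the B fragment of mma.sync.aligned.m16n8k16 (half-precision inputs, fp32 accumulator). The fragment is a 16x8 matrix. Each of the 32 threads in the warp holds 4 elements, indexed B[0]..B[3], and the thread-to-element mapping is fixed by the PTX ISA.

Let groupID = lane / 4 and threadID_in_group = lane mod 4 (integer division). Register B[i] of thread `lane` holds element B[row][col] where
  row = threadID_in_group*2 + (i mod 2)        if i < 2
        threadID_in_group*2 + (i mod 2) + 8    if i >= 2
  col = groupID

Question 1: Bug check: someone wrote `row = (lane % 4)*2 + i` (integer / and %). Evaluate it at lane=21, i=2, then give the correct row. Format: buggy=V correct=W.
buggy=4 correct=10

`(lane % 4)*2 + i`[21,2]->4
lane 21: g=5 (21/4), t=1 (21%4)
i=2: r=1*2+0+8=10, c=g=5
row: 4 vs 10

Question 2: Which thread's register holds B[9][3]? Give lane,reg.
12,3

c=3->g=3  r=9->rb=1,t=0,b0=1
L=3*4+0=12  i=1*2+1=3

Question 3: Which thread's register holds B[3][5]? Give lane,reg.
21,1

c=5→G=5  r=3→rhi=0,T=1,p=1
L=5*4+1=21  i=0*2+1=1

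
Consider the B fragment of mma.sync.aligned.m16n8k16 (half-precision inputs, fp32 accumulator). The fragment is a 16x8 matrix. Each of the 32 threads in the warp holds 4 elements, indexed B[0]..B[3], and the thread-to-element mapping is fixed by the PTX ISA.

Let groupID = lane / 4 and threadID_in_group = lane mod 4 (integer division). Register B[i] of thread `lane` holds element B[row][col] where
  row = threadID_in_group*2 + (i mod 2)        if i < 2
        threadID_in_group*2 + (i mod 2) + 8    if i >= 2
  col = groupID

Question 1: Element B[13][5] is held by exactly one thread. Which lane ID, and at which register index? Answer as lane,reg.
c=5→G=5  r=13→rhi=1,T=2,p=1
L=5*4+2=22  i=1*2+1=3

22,3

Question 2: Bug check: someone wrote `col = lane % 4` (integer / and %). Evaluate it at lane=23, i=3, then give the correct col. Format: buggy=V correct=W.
`lane % 4`[23,3]⇒3
lane 23⇒23/4=5, 23 mod 4=3
i=3  r:2·3+1+8⇒15  c:5
col: 3 vs 5

buggy=3 correct=5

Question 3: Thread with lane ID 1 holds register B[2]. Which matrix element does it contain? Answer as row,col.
lane 1=>1/4=0, 1 mod 4=1
i=2  r:2·1+0+8=>10  c:0

10,0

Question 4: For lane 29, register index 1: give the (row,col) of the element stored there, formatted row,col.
lane 29⇒29/4=7, 29 mod 4=1
i=1  r:2·1+1+0⇒3  c:7

3,7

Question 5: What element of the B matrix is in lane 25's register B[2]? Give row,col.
25: g=6,t=1
[2] (1*2+0+8,6) = (10,6)

10,6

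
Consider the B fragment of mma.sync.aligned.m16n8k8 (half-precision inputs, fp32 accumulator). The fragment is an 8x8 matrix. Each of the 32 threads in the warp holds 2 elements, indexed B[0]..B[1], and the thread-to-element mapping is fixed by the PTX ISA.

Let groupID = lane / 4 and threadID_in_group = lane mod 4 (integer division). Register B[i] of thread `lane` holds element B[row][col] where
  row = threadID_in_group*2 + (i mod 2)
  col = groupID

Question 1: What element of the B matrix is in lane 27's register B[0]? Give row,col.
6,6

lane 27: G=6 (27/4), T=3 (27%4)
i=0: r=3*2+0=6, c=G=6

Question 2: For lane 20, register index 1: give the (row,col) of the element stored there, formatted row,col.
1,5

L=20→G=20>>2=5, T=20&3=0
[1]→row 0·2+1=1  col G=5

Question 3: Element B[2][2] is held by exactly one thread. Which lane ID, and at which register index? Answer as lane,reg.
c=2->g=2  r=2->t=1,b0=0
L=2*4+1=9  i=0=0

9,0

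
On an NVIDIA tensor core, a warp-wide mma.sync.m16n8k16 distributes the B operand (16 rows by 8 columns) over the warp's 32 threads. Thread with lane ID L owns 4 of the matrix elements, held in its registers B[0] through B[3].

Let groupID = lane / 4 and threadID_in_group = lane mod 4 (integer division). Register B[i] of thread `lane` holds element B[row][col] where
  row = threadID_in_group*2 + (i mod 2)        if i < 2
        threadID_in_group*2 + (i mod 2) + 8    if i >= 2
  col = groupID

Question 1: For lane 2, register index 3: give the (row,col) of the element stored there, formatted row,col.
13,0

L=2->g=2>>2=0, t=2&3=2
[3]->row 2·2+1+8=13  col g=0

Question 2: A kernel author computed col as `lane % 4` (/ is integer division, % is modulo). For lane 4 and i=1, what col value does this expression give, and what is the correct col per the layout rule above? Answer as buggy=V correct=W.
`lane % 4`[4,1]->0
L=4->g=4>>2=1, t=4&3=0
[1]->row 0·2+1+0=1  col g=1
col: 0 vs 1

buggy=0 correct=1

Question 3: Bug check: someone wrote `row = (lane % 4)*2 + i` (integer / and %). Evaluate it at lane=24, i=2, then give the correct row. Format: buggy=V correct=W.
buggy=2 correct=8

`(lane % 4)*2 + i`[24,2]→2
24: G=6,T=0
[2] (0*2+0+8,6) = (8,6)
row: 2 vs 8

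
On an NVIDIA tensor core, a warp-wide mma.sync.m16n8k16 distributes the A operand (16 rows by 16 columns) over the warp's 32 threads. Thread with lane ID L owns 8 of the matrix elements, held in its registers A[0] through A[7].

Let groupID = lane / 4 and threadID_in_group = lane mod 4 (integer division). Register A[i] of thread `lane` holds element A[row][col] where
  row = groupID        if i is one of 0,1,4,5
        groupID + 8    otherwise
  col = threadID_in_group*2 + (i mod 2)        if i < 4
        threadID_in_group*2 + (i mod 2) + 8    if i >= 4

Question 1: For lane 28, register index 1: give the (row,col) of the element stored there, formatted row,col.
lane 28: g=7 (28/4), t=0 (28%4)
i=1: r=7+0=7, c=0*2+1+0=1

7,1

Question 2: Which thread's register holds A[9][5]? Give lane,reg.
r=9⇒gr=1,Rb=1  c=5⇒Cb=0,th=2,odd=1
L=1*4+2=6  i=0*4+1*2+1=3

6,3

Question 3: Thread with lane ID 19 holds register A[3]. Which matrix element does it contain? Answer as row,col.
lane 19=>19/4=4, 19 mod 4=3
i=3  r:4+8=>12  c:2·3+1+0=>7

12,7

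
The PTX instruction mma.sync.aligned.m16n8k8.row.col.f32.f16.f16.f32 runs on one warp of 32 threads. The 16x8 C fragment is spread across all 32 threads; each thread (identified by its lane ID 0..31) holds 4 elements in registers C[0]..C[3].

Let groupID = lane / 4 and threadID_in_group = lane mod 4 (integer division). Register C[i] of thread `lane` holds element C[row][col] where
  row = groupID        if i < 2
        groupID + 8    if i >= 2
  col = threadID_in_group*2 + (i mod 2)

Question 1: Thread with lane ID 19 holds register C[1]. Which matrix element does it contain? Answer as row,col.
lane 19→19/4=4, 19 mod 4=3
i=1  r:4+0→4  c:2·3+1→7

4,7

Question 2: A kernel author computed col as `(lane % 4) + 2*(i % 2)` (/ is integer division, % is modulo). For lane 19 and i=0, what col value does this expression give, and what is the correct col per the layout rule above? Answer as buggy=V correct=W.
buggy=3 correct=6

`(lane % 4) + 2*(i % 2)`[19,0]->3
lane 19: g=4 (19/4), t=3 (19%4)
i=0: r=4+0=4, c=3*2+0=6
col: 3 vs 6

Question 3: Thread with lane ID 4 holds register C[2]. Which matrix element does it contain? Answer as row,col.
lane 4: grp=1 (4/4), tig=0 (4%4)
i=2: r=1+8=9, c=0*2+0=0

9,0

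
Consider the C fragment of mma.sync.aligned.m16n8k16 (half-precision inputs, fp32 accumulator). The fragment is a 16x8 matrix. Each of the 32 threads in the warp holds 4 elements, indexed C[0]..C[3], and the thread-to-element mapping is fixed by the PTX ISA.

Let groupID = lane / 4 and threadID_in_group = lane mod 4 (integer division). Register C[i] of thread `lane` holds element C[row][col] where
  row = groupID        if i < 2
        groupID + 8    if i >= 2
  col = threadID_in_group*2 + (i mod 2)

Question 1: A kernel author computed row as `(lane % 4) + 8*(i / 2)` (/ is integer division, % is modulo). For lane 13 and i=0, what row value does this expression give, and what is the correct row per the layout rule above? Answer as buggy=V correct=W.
buggy=1 correct=3

`(lane % 4) + 8*(i / 2)`[13,0]->1
lane 13: gid=3 (13/4), tid=1 (13%4)
i=0: r=3+0=3, c=1*2+0=2
row: 1 vs 3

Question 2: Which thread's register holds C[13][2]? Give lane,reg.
r=13->g=5,rb=1  c=2->t=1,b0=0
L=5*4+1=21  i=1*2+0=2

21,2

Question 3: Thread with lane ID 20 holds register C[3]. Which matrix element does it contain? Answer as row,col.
20: gid=5,tid=0
[3] (5+8,0*2+1) = (13,1)

13,1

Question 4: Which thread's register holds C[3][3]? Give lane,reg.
r: 3->gid=3,r8=0  c: 3->tid=1,i&1=1
L=3*4+1=13  i=0*2+1=1

13,1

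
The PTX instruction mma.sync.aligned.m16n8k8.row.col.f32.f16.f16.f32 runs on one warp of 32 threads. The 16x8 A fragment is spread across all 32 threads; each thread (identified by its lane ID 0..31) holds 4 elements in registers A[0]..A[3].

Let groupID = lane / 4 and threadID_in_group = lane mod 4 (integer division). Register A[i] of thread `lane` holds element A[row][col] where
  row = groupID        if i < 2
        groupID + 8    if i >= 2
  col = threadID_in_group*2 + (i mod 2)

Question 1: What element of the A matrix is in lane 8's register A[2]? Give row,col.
8: gid=2,tid=0
[2] (2+8,0*2+0) = (10,0)

10,0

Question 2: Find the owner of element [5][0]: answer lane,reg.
20,0

r: 5->gid=5,r8=0  c: 0->tid=0,i&1=0
L=5*4+0=20  i=0*2+0=0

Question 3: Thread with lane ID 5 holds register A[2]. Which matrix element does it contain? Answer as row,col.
9,2

L=5→G=5>>2=1, T=5&3=1
[2]→row 1+8=9  col 1·2+0=2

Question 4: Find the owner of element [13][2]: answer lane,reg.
r:13=>grp=5,rB=1  c:2=>tig=1,lo=0
L=5*4+1=21  i=1*2+0=2

21,2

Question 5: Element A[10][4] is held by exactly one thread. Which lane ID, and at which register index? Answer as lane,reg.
r=10⇒gr=2,Rb=1  c=4⇒th=2,odd=0
L=2*4+2=10  i=1*2+0=2

10,2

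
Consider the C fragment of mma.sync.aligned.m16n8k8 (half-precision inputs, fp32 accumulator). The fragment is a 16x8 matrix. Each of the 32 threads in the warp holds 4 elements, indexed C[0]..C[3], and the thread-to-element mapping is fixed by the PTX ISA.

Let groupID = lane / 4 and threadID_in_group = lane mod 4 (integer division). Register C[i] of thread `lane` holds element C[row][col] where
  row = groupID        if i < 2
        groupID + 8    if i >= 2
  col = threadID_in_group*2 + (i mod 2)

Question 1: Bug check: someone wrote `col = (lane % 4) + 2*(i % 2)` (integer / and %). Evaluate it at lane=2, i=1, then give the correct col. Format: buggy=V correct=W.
`(lane % 4) + 2*(i % 2)`[2,1]->4
L=2->g=2>>2=0, t=2&3=2
[1]->row 0+0=0  col 2·2+1=5
col: 4 vs 5

buggy=4 correct=5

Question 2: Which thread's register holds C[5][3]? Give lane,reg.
r=5⇒gr=5,Rb=0  c=3⇒th=1,odd=1
L=5*4+1=21  i=0*2+1=1

21,1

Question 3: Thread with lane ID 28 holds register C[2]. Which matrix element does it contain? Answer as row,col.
lane 28->28/4=7, 28 mod 4=0
i=2  r:7+8->15  c:2·0+0->0

15,0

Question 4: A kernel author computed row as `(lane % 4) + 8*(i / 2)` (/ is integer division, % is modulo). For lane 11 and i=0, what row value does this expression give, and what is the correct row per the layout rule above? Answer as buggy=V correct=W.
`(lane % 4) + 8*(i / 2)`[11,0]->3
L=11->gid=11>>2=2, tid=11&3=3
[0]->row 2+0=2  col 3·2+0=6
row: 3 vs 2

buggy=3 correct=2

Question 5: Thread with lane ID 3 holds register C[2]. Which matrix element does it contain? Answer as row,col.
lane 3: gr=0 (3/4), th=3 (3%4)
i=2: r=0+8=8, c=3*2+0=6

8,6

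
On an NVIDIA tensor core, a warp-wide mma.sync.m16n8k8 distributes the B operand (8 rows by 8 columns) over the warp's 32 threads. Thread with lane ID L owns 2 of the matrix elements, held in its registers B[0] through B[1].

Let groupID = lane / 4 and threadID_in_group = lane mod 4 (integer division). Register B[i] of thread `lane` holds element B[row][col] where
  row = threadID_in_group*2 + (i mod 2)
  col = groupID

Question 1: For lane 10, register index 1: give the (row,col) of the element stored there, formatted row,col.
5,2

lane 10→10/4=2, 10 mod 4=2
i=1  r:2·2+1→5  c:2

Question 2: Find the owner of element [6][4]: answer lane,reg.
19,0

c: 4->gid=4  r: 6->tid=3,i&1=0
L=4*4+3=19  i=0=0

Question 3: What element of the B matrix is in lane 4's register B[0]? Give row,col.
0,1

L=4=>grp=4>>2=1, tig=4&3=0
[0]=>row 0·2+0=0  col grp=1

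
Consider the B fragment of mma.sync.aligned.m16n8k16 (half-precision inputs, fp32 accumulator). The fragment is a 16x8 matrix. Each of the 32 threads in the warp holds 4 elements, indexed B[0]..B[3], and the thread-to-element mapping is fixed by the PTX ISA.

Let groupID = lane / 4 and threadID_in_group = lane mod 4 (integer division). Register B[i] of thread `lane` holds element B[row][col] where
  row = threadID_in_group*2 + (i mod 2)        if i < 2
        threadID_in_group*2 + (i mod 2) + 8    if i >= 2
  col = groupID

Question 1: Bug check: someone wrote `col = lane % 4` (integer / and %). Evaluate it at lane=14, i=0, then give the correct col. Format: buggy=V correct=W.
`lane % 4`[14,0]→2
lane 14: G=3 (14/4), T=2 (14%4)
i=0: r=2*2+0+0=4, c=G=3
col: 2 vs 3

buggy=2 correct=3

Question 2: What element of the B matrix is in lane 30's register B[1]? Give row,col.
L=30→G=30>>2=7, T=30&3=2
[1]→row 2·2+1+0=5  col G=7

5,7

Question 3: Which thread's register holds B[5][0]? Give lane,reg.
c:0=>grp=0  r:5=>rB=0,tig=2,lo=1
L=0*4+2=2  i=0*2+1=1

2,1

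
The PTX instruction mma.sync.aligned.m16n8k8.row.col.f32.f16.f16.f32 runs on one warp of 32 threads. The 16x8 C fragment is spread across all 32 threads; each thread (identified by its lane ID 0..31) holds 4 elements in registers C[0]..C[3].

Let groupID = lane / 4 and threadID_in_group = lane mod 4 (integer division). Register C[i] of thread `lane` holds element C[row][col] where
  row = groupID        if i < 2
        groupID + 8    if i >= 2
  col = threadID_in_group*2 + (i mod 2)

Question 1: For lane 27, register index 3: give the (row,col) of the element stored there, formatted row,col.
14,7

lane 27⇒27/4=6, 27 mod 4=3
i=3  r:6+8⇒14  c:2·3+1⇒7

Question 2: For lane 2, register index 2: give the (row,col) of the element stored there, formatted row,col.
8,4

lane 2=>2/4=0, 2 mod 4=2
i=2  r:0+8=>8  c:2·2+0=>4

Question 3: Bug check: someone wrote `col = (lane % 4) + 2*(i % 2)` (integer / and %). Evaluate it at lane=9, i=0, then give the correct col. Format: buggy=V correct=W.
buggy=1 correct=2

`(lane % 4) + 2*(i % 2)`[9,0]=>1
9: grp=2,tig=1
[0] (2+0,1*2+0) = (2,2)
col: 1 vs 2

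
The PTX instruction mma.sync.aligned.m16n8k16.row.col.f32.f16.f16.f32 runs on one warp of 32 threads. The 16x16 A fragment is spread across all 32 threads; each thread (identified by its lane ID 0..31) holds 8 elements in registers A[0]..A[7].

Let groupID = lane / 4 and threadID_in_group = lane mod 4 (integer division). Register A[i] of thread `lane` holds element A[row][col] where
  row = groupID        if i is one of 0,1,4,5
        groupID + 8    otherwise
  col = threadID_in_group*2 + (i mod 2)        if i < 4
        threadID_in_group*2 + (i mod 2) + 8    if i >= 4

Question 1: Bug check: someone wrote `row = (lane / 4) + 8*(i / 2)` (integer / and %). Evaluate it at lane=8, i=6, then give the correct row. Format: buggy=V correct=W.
buggy=26 correct=10

`(lane / 4) + 8*(i / 2)`[8,6]→26
lane 8→8/4=2, 8 mod 4=0
i=6  r:2+8→10  c:2·0+0+8→8
row: 26 vs 10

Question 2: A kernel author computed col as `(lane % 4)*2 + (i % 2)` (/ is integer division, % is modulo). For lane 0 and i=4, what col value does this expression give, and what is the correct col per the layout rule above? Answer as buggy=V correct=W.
buggy=0 correct=8

`(lane % 4)*2 + (i % 2)`[0,4]->0
L=0->g=0>>2=0, t=0&3=0
[4]->row 0+0=0  col 0·2+0+8=8
col: 0 vs 8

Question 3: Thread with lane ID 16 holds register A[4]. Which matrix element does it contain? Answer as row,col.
L=16->g=16>>2=4, t=16&3=0
[4]->row 4+0=4  col 0·2+0+8=8

4,8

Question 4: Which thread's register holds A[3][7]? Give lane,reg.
15,1

r:3=>grp=3,rB=0  c:7=>cB=0,tig=3,lo=1
L=3*4+3=15  i=0*4+0*2+1=1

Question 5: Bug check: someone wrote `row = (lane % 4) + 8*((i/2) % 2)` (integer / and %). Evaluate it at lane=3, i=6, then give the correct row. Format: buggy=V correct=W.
`(lane % 4) + 8*((i/2) % 2)`[3,6]→11
lane 3: G=0 (3/4), T=3 (3%4)
i=6: r=0+8=8, c=3*2+0+8=14
row: 11 vs 8

buggy=11 correct=8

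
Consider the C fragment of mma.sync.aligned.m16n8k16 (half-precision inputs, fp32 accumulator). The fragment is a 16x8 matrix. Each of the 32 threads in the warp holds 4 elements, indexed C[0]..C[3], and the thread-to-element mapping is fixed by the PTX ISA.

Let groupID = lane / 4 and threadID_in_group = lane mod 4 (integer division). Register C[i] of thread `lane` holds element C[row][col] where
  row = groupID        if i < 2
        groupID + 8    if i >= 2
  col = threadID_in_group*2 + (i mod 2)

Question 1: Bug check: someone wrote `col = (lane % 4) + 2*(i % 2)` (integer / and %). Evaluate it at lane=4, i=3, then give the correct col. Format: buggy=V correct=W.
`(lane % 4) + 2*(i % 2)`[4,3]→2
lane 4: G=1 (4/4), T=0 (4%4)
i=3: r=1+8=9, c=0*2+1=1
col: 2 vs 1

buggy=2 correct=1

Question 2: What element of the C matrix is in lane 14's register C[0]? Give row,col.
lane 14→14/4=3, 14 mod 4=2
i=0  r:3+0→3  c:2·2+0→4

3,4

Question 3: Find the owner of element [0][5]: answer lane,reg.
r=0->g=0,rb=0  c=5->t=2,b0=1
L=0*4+2=2  i=0*2+1=1

2,1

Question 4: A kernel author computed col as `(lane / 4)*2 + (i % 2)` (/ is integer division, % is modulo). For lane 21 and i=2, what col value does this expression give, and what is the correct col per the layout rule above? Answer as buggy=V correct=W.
`(lane / 4)*2 + (i % 2)`[21,2]->10
lane 21->21/4=5, 21 mod 4=1
i=2  r:5+8->13  c:2·1+0->2
col: 10 vs 2

buggy=10 correct=2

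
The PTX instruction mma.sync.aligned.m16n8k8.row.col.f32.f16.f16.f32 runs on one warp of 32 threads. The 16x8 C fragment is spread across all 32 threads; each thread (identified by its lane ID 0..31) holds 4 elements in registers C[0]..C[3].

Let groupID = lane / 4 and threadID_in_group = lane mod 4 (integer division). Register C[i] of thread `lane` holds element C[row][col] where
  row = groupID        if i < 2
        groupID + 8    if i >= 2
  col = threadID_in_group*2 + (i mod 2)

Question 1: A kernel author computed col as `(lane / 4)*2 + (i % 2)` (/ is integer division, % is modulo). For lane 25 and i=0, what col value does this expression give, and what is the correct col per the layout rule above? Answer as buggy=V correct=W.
`(lane / 4)*2 + (i % 2)`[25,0]⇒12
25: gr=6,th=1
[0] (6+0,1*2+0) = (6,2)
col: 12 vs 2

buggy=12 correct=2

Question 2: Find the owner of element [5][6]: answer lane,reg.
r=5→G=5,rhi=0  c=6→T=3,p=0
L=5*4+3=23  i=0*2+0=0

23,0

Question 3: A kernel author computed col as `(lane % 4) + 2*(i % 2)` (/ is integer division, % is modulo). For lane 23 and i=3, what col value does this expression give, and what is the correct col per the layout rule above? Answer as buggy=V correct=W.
buggy=5 correct=7

`(lane % 4) + 2*(i % 2)`[23,3]->5
lane 23: gid=5 (23/4), tid=3 (23%4)
i=3: r=5+8=13, c=3*2+1=7
col: 5 vs 7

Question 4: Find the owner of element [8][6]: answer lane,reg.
r=8→G=0,rhi=1  c=6→T=3,p=0
L=0*4+3=3  i=1*2+0=2

3,2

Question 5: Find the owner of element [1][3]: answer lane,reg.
5,1

r=1->g=1,rb=0  c=3->t=1,b0=1
L=1*4+1=5  i=0*2+1=1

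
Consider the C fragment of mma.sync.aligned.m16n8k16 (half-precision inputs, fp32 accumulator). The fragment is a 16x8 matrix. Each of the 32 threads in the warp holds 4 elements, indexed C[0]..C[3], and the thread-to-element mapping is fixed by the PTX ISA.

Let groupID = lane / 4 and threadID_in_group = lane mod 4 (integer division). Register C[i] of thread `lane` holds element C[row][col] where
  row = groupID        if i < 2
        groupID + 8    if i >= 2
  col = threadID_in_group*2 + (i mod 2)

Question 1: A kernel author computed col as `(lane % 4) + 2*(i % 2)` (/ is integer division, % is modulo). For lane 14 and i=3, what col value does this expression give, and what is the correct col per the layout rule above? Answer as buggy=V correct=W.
`(lane % 4) + 2*(i % 2)`[14,3]->4
14: gid=3,tid=2
[3] (3+8,2*2+1) = (11,5)
col: 4 vs 5

buggy=4 correct=5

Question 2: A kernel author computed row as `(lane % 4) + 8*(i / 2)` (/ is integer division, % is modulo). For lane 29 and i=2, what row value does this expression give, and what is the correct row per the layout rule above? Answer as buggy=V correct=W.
buggy=9 correct=15

`(lane % 4) + 8*(i / 2)`[29,2]=>9
lane 29: grp=7 (29/4), tig=1 (29%4)
i=2: r=7+8=15, c=1*2+0=2
row: 9 vs 15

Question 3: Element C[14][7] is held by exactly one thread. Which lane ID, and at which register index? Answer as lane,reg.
r:14=>grp=6,rB=1  c:7=>tig=3,lo=1
L=6*4+3=27  i=1*2+1=3

27,3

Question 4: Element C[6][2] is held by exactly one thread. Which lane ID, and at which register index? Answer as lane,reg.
r: 6->gid=6,r8=0  c: 2->tid=1,i&1=0
L=6*4+1=25  i=0*2+0=0

25,0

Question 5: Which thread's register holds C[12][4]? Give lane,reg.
18,2

r=12⇒gr=4,Rb=1  c=4⇒th=2,odd=0
L=4*4+2=18  i=1*2+0=2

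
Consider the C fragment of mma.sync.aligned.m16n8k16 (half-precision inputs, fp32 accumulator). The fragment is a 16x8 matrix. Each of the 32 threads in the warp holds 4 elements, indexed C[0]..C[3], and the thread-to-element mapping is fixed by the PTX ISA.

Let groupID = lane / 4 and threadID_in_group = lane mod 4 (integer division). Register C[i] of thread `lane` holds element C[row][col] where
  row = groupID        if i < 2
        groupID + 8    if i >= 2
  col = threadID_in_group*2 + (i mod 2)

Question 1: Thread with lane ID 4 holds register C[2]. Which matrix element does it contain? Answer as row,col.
L=4=>grp=4>>2=1, tig=4&3=0
[2]=>row 1+8=9  col 0·2+0=0

9,0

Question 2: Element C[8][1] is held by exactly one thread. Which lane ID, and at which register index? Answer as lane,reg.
0,3

r=8⇒gr=0,Rb=1  c=1⇒th=0,odd=1
L=0*4+0=0  i=1*2+1=3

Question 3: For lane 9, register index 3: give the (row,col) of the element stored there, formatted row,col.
L=9→G=9>>2=2, T=9&3=1
[3]→row 2+8=10  col 1·2+1=3

10,3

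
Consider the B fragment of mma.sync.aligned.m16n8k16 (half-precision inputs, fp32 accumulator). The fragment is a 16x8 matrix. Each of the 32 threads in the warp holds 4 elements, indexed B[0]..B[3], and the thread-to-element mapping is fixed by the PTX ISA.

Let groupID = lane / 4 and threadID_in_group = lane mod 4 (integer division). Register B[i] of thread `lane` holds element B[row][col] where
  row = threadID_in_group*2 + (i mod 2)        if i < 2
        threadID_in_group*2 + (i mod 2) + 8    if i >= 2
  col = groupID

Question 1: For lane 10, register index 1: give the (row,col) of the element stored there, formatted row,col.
L=10=>grp=10>>2=2, tig=10&3=2
[1]=>row 2·2+1+0=5  col grp=2

5,2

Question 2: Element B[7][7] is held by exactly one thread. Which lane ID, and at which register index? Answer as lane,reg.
c=7⇒gr=7  r=7⇒Rb=0,th=3,odd=1
L=7*4+3=31  i=0*2+1=1

31,1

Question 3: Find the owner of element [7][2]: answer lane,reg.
c: 2->gid=2  r: 7->r8=0,tid=3,i&1=1
L=2*4+3=11  i=0*2+1=1

11,1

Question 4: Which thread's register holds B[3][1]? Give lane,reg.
5,1

c=1⇒gr=1  r=3⇒Rb=0,th=1,odd=1
L=1*4+1=5  i=0*2+1=1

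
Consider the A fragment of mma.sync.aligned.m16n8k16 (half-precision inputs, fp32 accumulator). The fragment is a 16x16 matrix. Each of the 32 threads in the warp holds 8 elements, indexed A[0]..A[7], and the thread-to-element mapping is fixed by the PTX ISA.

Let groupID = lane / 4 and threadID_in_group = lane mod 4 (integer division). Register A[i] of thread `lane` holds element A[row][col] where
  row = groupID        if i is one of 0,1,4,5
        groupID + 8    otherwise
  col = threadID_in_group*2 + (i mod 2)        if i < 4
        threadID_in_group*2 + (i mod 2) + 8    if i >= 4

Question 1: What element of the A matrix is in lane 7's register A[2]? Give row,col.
L=7=>grp=7>>2=1, tig=7&3=3
[2]=>row 1+8=9  col 3·2+0+0=6

9,6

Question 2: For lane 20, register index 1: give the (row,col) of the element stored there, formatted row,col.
lane 20: grp=5 (20/4), tig=0 (20%4)
i=1: r=5+0=5, c=0*2+1+0=1

5,1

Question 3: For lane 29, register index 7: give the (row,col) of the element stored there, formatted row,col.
L=29->g=29>>2=7, t=29&3=1
[7]->row 7+8=15  col 1·2+1+8=11

15,11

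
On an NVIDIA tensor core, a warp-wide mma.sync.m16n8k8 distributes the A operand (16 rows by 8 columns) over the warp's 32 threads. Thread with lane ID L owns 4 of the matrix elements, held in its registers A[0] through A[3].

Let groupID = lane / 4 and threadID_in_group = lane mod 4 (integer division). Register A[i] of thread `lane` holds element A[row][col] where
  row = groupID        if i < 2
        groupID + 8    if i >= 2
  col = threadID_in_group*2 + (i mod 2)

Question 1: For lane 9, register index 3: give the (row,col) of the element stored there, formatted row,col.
9: G=2,T=1
[3] (2+8,1*2+1) = (10,3)

10,3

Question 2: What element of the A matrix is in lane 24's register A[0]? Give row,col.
L=24->g=24>>2=6, t=24&3=0
[0]->row 6+0=6  col 0·2+0=0

6,0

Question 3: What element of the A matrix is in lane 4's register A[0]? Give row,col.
1,0

L=4->gid=4>>2=1, tid=4&3=0
[0]->row 1+0=1  col 0·2+0=0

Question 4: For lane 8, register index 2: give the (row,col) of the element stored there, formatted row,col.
lane 8=>8/4=2, 8 mod 4=0
i=2  r:2+8=>10  c:2·0+0=>0

10,0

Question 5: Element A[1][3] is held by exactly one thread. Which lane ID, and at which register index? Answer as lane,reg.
5,1

r=1→G=1,rhi=0  c=3→T=1,p=1
L=1*4+1=5  i=0*2+1=1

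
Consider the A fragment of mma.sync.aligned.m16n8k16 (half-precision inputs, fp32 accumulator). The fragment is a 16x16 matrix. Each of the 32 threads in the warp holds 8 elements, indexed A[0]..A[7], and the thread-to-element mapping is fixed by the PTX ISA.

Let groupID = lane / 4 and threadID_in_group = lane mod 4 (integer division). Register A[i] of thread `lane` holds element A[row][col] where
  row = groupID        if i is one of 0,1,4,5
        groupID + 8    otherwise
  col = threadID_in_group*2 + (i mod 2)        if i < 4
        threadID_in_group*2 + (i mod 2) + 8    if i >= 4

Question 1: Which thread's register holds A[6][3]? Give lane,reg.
25,1

r:6=>grp=6,rB=0  c:3=>cB=0,tig=1,lo=1
L=6*4+1=25  i=0*4+0*2+1=1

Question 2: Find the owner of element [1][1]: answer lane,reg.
4,1

r=1→G=1,rhi=0  c=1→chi=0,T=0,p=1
L=1*4+0=4  i=0*4+0*2+1=1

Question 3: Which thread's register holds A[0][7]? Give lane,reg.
3,1

r=0->g=0,rb=0  c=7->cb=0,t=3,b0=1
L=0*4+3=3  i=0*4+0*2+1=1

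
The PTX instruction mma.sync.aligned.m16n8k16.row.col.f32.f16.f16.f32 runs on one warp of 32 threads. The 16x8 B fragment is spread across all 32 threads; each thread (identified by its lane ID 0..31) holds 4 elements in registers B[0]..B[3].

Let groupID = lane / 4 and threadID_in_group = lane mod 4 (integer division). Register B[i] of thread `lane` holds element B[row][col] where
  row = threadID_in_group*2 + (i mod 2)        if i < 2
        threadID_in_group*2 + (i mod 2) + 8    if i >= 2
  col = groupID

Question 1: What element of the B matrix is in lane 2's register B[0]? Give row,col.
4,0

2: grp=0,tig=2
[0] (2*2+0+0,0) = (4,0)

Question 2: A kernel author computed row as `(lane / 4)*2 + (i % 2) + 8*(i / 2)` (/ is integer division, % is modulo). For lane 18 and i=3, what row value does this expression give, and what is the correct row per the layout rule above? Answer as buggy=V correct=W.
buggy=17 correct=13

`(lane / 4)*2 + (i % 2) + 8*(i / 2)`[18,3]->17
lane 18->18/4=4, 18 mod 4=2
i=3  r:2·2+1+8->13  c:4
row: 17 vs 13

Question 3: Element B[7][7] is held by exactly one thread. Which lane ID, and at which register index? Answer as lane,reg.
c=7→G=7  r=7→rhi=0,T=3,p=1
L=7*4+3=31  i=0*2+1=1

31,1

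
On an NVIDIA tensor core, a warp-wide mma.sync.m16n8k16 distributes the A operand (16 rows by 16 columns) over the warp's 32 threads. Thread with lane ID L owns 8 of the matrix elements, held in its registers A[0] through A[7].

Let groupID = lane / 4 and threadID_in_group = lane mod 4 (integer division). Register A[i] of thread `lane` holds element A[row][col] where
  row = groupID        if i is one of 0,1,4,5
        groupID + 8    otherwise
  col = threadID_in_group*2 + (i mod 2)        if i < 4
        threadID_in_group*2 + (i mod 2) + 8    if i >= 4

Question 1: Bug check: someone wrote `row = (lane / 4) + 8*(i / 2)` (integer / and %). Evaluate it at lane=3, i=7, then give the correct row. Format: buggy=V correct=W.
buggy=24 correct=8

`(lane / 4) + 8*(i / 2)`[3,7]→24
lane 3: G=0 (3/4), T=3 (3%4)
i=7: r=0+8=8, c=3*2+1+8=15
row: 24 vs 8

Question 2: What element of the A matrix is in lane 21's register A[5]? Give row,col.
5,11

lane 21: g=5 (21/4), t=1 (21%4)
i=5: r=5+0=5, c=1*2+1+8=11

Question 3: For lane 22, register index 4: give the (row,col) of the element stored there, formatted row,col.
5,12

22: gid=5,tid=2
[4] (5+0,2*2+0+8) = (5,12)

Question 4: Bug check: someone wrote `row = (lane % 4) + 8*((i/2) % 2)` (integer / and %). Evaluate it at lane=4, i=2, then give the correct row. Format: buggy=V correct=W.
`(lane % 4) + 8*((i/2) % 2)`[4,2]=>8
lane 4=>4/4=1, 4 mod 4=0
i=2  r:1+8=>9  c:2·0+0+0=>0
row: 8 vs 9

buggy=8 correct=9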